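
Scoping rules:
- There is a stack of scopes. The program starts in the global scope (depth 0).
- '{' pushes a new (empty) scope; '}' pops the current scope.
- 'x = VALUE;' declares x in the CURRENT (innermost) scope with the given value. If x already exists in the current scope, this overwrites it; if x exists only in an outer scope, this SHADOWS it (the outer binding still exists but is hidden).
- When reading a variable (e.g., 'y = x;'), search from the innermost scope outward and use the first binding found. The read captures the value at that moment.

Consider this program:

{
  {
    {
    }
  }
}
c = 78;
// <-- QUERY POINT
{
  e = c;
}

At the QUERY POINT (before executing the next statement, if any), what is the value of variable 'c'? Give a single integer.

Answer: 78

Derivation:
Step 1: enter scope (depth=1)
Step 2: enter scope (depth=2)
Step 3: enter scope (depth=3)
Step 4: exit scope (depth=2)
Step 5: exit scope (depth=1)
Step 6: exit scope (depth=0)
Step 7: declare c=78 at depth 0
Visible at query point: c=78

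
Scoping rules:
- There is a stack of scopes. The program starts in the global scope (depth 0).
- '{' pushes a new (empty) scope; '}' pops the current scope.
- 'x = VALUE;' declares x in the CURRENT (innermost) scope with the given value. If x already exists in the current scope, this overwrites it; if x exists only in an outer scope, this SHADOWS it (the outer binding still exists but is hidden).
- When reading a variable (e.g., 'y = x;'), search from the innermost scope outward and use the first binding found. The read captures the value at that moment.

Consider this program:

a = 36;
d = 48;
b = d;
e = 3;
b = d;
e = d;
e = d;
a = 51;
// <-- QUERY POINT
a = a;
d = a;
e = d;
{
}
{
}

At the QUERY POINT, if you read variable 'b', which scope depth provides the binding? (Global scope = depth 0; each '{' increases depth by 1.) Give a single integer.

Step 1: declare a=36 at depth 0
Step 2: declare d=48 at depth 0
Step 3: declare b=(read d)=48 at depth 0
Step 4: declare e=3 at depth 0
Step 5: declare b=(read d)=48 at depth 0
Step 6: declare e=(read d)=48 at depth 0
Step 7: declare e=(read d)=48 at depth 0
Step 8: declare a=51 at depth 0
Visible at query point: a=51 b=48 d=48 e=48

Answer: 0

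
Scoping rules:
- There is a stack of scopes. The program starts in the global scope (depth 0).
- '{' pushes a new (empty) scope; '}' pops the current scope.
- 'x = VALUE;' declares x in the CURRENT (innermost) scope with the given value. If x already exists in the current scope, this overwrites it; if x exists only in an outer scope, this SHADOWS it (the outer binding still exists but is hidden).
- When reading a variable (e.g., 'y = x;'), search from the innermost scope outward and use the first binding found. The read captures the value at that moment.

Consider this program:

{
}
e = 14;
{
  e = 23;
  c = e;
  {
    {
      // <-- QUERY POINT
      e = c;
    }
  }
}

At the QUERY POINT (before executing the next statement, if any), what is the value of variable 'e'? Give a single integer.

Answer: 23

Derivation:
Step 1: enter scope (depth=1)
Step 2: exit scope (depth=0)
Step 3: declare e=14 at depth 0
Step 4: enter scope (depth=1)
Step 5: declare e=23 at depth 1
Step 6: declare c=(read e)=23 at depth 1
Step 7: enter scope (depth=2)
Step 8: enter scope (depth=3)
Visible at query point: c=23 e=23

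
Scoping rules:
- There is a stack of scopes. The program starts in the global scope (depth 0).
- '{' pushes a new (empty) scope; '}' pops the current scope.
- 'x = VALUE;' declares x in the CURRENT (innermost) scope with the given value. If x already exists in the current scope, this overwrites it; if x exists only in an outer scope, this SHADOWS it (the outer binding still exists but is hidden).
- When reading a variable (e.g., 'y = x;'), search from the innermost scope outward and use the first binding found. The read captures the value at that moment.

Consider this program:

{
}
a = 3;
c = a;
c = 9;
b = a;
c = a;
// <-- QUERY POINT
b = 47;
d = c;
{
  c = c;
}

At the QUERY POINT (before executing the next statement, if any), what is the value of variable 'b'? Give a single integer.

Answer: 3

Derivation:
Step 1: enter scope (depth=1)
Step 2: exit scope (depth=0)
Step 3: declare a=3 at depth 0
Step 4: declare c=(read a)=3 at depth 0
Step 5: declare c=9 at depth 0
Step 6: declare b=(read a)=3 at depth 0
Step 7: declare c=(read a)=3 at depth 0
Visible at query point: a=3 b=3 c=3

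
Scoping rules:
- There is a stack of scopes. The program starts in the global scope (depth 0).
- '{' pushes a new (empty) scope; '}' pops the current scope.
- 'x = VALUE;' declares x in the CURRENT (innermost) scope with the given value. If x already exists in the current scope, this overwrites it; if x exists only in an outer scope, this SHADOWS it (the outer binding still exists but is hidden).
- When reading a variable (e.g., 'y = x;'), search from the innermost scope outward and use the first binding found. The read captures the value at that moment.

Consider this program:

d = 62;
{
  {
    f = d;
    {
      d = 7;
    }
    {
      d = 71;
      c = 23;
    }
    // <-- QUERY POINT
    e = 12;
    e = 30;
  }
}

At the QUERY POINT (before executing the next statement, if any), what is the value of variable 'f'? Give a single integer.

Step 1: declare d=62 at depth 0
Step 2: enter scope (depth=1)
Step 3: enter scope (depth=2)
Step 4: declare f=(read d)=62 at depth 2
Step 5: enter scope (depth=3)
Step 6: declare d=7 at depth 3
Step 7: exit scope (depth=2)
Step 8: enter scope (depth=3)
Step 9: declare d=71 at depth 3
Step 10: declare c=23 at depth 3
Step 11: exit scope (depth=2)
Visible at query point: d=62 f=62

Answer: 62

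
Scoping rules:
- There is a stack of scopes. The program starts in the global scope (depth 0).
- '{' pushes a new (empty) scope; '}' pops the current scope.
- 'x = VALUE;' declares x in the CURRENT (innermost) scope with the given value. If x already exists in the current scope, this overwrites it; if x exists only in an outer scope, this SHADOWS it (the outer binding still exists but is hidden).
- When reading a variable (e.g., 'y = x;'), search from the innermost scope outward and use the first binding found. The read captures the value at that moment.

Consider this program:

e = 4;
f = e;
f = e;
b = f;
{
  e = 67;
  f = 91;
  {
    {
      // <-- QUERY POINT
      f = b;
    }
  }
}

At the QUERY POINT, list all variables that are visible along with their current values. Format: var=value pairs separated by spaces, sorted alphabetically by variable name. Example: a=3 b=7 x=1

Step 1: declare e=4 at depth 0
Step 2: declare f=(read e)=4 at depth 0
Step 3: declare f=(read e)=4 at depth 0
Step 4: declare b=(read f)=4 at depth 0
Step 5: enter scope (depth=1)
Step 6: declare e=67 at depth 1
Step 7: declare f=91 at depth 1
Step 8: enter scope (depth=2)
Step 9: enter scope (depth=3)
Visible at query point: b=4 e=67 f=91

Answer: b=4 e=67 f=91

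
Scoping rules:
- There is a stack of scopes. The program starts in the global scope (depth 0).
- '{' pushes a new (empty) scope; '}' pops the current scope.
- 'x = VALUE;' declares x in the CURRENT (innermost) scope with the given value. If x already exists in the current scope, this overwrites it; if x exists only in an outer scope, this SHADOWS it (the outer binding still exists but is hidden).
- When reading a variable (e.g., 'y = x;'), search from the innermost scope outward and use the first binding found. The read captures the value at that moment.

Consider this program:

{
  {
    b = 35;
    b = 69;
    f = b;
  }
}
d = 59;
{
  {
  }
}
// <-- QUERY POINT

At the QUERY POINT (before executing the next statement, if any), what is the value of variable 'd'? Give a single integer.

Step 1: enter scope (depth=1)
Step 2: enter scope (depth=2)
Step 3: declare b=35 at depth 2
Step 4: declare b=69 at depth 2
Step 5: declare f=(read b)=69 at depth 2
Step 6: exit scope (depth=1)
Step 7: exit scope (depth=0)
Step 8: declare d=59 at depth 0
Step 9: enter scope (depth=1)
Step 10: enter scope (depth=2)
Step 11: exit scope (depth=1)
Step 12: exit scope (depth=0)
Visible at query point: d=59

Answer: 59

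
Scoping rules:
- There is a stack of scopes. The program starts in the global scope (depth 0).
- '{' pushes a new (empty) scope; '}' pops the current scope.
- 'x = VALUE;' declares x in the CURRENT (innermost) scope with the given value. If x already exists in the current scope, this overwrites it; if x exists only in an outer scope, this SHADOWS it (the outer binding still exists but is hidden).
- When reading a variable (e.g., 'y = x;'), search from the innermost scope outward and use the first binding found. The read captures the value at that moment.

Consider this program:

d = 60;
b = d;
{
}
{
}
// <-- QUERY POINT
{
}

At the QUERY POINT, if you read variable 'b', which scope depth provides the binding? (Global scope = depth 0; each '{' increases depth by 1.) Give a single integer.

Step 1: declare d=60 at depth 0
Step 2: declare b=(read d)=60 at depth 0
Step 3: enter scope (depth=1)
Step 4: exit scope (depth=0)
Step 5: enter scope (depth=1)
Step 6: exit scope (depth=0)
Visible at query point: b=60 d=60

Answer: 0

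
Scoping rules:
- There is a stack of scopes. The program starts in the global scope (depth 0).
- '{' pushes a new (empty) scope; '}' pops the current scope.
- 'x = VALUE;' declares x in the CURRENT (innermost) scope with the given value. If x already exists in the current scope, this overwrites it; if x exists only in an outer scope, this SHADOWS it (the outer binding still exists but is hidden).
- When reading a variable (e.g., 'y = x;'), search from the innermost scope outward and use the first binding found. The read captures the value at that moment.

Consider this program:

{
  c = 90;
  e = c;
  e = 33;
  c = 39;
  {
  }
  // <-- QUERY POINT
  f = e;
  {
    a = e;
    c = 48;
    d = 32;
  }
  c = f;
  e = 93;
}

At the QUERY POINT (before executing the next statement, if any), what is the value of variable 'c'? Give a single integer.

Answer: 39

Derivation:
Step 1: enter scope (depth=1)
Step 2: declare c=90 at depth 1
Step 3: declare e=(read c)=90 at depth 1
Step 4: declare e=33 at depth 1
Step 5: declare c=39 at depth 1
Step 6: enter scope (depth=2)
Step 7: exit scope (depth=1)
Visible at query point: c=39 e=33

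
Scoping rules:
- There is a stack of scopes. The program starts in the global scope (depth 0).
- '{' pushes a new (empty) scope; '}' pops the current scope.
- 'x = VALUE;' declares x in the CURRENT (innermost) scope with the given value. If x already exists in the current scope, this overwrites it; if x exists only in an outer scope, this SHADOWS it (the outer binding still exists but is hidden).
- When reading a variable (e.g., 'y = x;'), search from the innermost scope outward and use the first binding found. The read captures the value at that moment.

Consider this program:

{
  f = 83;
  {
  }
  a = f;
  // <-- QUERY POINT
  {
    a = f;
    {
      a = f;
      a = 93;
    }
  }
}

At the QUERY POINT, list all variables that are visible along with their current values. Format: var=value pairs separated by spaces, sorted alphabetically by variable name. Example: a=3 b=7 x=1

Step 1: enter scope (depth=1)
Step 2: declare f=83 at depth 1
Step 3: enter scope (depth=2)
Step 4: exit scope (depth=1)
Step 5: declare a=(read f)=83 at depth 1
Visible at query point: a=83 f=83

Answer: a=83 f=83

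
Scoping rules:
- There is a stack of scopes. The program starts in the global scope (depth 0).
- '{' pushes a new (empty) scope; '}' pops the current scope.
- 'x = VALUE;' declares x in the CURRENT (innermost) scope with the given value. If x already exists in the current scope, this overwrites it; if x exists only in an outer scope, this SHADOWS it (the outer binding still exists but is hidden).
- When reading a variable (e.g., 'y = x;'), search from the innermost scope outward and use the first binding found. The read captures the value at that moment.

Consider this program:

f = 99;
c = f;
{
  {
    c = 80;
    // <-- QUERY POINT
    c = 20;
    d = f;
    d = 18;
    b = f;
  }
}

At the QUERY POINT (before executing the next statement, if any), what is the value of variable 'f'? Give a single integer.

Step 1: declare f=99 at depth 0
Step 2: declare c=(read f)=99 at depth 0
Step 3: enter scope (depth=1)
Step 4: enter scope (depth=2)
Step 5: declare c=80 at depth 2
Visible at query point: c=80 f=99

Answer: 99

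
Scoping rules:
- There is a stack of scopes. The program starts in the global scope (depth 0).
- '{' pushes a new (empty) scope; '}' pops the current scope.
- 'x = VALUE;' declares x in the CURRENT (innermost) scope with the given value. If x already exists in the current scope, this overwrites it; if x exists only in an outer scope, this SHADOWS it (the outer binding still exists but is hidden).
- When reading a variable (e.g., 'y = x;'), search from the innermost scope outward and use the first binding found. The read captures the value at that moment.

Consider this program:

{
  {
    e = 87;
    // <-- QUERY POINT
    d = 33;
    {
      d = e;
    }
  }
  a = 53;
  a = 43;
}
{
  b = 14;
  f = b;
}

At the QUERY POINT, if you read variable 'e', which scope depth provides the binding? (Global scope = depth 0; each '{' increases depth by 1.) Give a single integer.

Step 1: enter scope (depth=1)
Step 2: enter scope (depth=2)
Step 3: declare e=87 at depth 2
Visible at query point: e=87

Answer: 2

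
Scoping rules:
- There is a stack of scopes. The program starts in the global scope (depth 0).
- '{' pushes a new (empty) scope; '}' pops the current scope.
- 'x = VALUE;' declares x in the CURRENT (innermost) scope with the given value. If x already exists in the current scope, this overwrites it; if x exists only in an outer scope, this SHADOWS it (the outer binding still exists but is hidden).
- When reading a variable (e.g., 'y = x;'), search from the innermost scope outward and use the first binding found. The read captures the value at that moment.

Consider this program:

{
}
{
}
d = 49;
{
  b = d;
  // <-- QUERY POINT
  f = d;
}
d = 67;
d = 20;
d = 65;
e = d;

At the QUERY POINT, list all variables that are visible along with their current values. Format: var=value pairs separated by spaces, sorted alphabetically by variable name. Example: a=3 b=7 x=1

Answer: b=49 d=49

Derivation:
Step 1: enter scope (depth=1)
Step 2: exit scope (depth=0)
Step 3: enter scope (depth=1)
Step 4: exit scope (depth=0)
Step 5: declare d=49 at depth 0
Step 6: enter scope (depth=1)
Step 7: declare b=(read d)=49 at depth 1
Visible at query point: b=49 d=49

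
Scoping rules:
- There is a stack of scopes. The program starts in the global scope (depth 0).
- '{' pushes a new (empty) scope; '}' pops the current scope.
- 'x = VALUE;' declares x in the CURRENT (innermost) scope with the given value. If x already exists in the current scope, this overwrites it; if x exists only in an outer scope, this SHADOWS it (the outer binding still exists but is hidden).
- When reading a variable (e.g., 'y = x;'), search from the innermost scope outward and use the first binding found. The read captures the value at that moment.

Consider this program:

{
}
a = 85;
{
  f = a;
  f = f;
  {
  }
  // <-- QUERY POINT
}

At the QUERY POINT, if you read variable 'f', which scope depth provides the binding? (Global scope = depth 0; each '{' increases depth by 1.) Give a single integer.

Step 1: enter scope (depth=1)
Step 2: exit scope (depth=0)
Step 3: declare a=85 at depth 0
Step 4: enter scope (depth=1)
Step 5: declare f=(read a)=85 at depth 1
Step 6: declare f=(read f)=85 at depth 1
Step 7: enter scope (depth=2)
Step 8: exit scope (depth=1)
Visible at query point: a=85 f=85

Answer: 1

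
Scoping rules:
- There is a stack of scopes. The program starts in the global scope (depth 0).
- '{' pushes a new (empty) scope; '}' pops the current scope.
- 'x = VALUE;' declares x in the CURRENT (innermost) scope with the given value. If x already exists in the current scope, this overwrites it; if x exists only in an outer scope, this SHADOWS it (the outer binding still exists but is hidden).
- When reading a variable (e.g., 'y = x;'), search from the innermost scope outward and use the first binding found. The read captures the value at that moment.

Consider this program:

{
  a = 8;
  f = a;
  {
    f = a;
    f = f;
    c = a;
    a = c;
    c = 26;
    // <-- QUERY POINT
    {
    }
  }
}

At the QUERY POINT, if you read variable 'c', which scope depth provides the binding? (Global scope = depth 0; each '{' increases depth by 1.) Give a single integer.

Answer: 2

Derivation:
Step 1: enter scope (depth=1)
Step 2: declare a=8 at depth 1
Step 3: declare f=(read a)=8 at depth 1
Step 4: enter scope (depth=2)
Step 5: declare f=(read a)=8 at depth 2
Step 6: declare f=(read f)=8 at depth 2
Step 7: declare c=(read a)=8 at depth 2
Step 8: declare a=(read c)=8 at depth 2
Step 9: declare c=26 at depth 2
Visible at query point: a=8 c=26 f=8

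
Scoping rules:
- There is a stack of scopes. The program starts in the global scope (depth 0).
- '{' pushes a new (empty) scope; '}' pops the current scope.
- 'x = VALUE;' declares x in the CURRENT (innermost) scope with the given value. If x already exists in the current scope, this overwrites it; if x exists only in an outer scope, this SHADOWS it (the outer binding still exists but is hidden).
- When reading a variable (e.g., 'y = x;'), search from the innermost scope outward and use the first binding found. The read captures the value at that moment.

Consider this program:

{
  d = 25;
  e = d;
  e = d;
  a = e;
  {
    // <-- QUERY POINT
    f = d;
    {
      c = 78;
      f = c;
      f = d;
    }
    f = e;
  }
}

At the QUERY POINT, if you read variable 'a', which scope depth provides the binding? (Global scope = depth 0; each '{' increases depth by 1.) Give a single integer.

Answer: 1

Derivation:
Step 1: enter scope (depth=1)
Step 2: declare d=25 at depth 1
Step 3: declare e=(read d)=25 at depth 1
Step 4: declare e=(read d)=25 at depth 1
Step 5: declare a=(read e)=25 at depth 1
Step 6: enter scope (depth=2)
Visible at query point: a=25 d=25 e=25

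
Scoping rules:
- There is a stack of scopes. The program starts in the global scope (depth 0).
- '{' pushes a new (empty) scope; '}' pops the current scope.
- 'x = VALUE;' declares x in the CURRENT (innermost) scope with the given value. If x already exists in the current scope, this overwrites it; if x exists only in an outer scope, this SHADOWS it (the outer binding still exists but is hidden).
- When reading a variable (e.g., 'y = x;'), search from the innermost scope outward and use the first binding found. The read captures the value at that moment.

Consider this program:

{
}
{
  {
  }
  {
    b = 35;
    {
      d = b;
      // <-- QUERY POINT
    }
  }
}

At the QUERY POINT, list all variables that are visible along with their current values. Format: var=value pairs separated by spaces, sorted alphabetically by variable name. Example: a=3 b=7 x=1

Step 1: enter scope (depth=1)
Step 2: exit scope (depth=0)
Step 3: enter scope (depth=1)
Step 4: enter scope (depth=2)
Step 5: exit scope (depth=1)
Step 6: enter scope (depth=2)
Step 7: declare b=35 at depth 2
Step 8: enter scope (depth=3)
Step 9: declare d=(read b)=35 at depth 3
Visible at query point: b=35 d=35

Answer: b=35 d=35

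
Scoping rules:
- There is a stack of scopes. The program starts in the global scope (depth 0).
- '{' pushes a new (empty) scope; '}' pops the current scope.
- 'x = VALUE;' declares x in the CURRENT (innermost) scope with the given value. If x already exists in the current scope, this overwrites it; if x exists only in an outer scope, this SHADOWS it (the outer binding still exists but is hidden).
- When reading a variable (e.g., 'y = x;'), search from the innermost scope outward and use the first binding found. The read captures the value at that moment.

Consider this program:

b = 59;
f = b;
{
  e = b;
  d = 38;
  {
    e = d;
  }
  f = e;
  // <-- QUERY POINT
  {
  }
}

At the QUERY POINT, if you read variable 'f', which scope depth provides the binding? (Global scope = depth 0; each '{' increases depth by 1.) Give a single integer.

Step 1: declare b=59 at depth 0
Step 2: declare f=(read b)=59 at depth 0
Step 3: enter scope (depth=1)
Step 4: declare e=(read b)=59 at depth 1
Step 5: declare d=38 at depth 1
Step 6: enter scope (depth=2)
Step 7: declare e=(read d)=38 at depth 2
Step 8: exit scope (depth=1)
Step 9: declare f=(read e)=59 at depth 1
Visible at query point: b=59 d=38 e=59 f=59

Answer: 1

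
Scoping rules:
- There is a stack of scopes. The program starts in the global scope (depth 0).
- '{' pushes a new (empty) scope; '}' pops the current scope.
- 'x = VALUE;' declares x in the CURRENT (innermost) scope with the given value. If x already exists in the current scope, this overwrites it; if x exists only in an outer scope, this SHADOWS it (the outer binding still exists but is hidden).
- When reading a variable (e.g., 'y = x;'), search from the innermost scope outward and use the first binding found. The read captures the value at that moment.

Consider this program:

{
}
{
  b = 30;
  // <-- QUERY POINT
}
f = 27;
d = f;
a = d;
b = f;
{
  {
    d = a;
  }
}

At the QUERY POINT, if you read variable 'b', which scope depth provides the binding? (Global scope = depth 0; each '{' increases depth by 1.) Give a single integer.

Step 1: enter scope (depth=1)
Step 2: exit scope (depth=0)
Step 3: enter scope (depth=1)
Step 4: declare b=30 at depth 1
Visible at query point: b=30

Answer: 1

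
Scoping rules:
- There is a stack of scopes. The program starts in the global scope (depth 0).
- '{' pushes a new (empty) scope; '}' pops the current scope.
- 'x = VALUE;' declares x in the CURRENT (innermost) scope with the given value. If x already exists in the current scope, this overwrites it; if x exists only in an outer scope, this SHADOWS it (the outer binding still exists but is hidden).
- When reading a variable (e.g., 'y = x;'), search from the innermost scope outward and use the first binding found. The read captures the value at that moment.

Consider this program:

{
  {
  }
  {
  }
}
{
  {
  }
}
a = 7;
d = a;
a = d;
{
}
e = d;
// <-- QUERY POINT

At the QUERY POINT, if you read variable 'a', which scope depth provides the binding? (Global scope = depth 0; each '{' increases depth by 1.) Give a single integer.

Step 1: enter scope (depth=1)
Step 2: enter scope (depth=2)
Step 3: exit scope (depth=1)
Step 4: enter scope (depth=2)
Step 5: exit scope (depth=1)
Step 6: exit scope (depth=0)
Step 7: enter scope (depth=1)
Step 8: enter scope (depth=2)
Step 9: exit scope (depth=1)
Step 10: exit scope (depth=0)
Step 11: declare a=7 at depth 0
Step 12: declare d=(read a)=7 at depth 0
Step 13: declare a=(read d)=7 at depth 0
Step 14: enter scope (depth=1)
Step 15: exit scope (depth=0)
Step 16: declare e=(read d)=7 at depth 0
Visible at query point: a=7 d=7 e=7

Answer: 0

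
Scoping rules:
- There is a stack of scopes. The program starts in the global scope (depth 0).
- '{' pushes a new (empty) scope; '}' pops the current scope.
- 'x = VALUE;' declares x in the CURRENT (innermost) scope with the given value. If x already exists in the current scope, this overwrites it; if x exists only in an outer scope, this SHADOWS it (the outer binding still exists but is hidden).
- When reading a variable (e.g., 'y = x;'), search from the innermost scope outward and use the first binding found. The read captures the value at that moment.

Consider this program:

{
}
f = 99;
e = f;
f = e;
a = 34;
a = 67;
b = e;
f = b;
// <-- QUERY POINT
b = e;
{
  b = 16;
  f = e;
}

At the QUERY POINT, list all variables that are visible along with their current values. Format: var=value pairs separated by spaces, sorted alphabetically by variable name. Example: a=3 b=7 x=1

Answer: a=67 b=99 e=99 f=99

Derivation:
Step 1: enter scope (depth=1)
Step 2: exit scope (depth=0)
Step 3: declare f=99 at depth 0
Step 4: declare e=(read f)=99 at depth 0
Step 5: declare f=(read e)=99 at depth 0
Step 6: declare a=34 at depth 0
Step 7: declare a=67 at depth 0
Step 8: declare b=(read e)=99 at depth 0
Step 9: declare f=(read b)=99 at depth 0
Visible at query point: a=67 b=99 e=99 f=99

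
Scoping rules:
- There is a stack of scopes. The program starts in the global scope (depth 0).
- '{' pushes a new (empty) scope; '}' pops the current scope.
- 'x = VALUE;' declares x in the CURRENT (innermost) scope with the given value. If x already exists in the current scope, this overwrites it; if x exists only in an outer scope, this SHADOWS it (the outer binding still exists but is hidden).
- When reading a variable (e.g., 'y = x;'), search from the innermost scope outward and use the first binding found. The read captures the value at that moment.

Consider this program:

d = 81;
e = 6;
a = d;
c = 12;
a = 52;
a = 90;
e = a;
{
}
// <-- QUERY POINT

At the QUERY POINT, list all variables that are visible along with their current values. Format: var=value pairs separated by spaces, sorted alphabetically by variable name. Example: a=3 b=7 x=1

Step 1: declare d=81 at depth 0
Step 2: declare e=6 at depth 0
Step 3: declare a=(read d)=81 at depth 0
Step 4: declare c=12 at depth 0
Step 5: declare a=52 at depth 0
Step 6: declare a=90 at depth 0
Step 7: declare e=(read a)=90 at depth 0
Step 8: enter scope (depth=1)
Step 9: exit scope (depth=0)
Visible at query point: a=90 c=12 d=81 e=90

Answer: a=90 c=12 d=81 e=90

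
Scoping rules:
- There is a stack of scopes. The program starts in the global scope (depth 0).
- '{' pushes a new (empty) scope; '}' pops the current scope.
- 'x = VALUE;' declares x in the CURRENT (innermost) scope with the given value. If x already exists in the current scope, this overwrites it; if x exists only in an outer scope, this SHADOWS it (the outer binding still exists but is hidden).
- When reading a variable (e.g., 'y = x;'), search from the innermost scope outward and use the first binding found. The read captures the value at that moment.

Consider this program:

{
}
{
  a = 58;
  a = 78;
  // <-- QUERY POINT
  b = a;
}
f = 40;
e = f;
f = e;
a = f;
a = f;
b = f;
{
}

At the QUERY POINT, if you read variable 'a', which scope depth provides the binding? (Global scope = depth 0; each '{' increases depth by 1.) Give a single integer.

Step 1: enter scope (depth=1)
Step 2: exit scope (depth=0)
Step 3: enter scope (depth=1)
Step 4: declare a=58 at depth 1
Step 5: declare a=78 at depth 1
Visible at query point: a=78

Answer: 1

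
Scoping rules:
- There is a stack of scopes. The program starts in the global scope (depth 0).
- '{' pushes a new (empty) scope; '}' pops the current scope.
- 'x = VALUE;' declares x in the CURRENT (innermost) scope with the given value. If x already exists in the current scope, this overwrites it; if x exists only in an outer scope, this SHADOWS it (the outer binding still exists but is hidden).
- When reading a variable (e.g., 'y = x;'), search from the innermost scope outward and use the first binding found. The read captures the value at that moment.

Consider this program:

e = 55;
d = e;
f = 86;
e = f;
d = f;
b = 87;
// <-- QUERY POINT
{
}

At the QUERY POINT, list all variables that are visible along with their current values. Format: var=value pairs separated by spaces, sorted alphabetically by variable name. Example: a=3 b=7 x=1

Answer: b=87 d=86 e=86 f=86

Derivation:
Step 1: declare e=55 at depth 0
Step 2: declare d=(read e)=55 at depth 0
Step 3: declare f=86 at depth 0
Step 4: declare e=(read f)=86 at depth 0
Step 5: declare d=(read f)=86 at depth 0
Step 6: declare b=87 at depth 0
Visible at query point: b=87 d=86 e=86 f=86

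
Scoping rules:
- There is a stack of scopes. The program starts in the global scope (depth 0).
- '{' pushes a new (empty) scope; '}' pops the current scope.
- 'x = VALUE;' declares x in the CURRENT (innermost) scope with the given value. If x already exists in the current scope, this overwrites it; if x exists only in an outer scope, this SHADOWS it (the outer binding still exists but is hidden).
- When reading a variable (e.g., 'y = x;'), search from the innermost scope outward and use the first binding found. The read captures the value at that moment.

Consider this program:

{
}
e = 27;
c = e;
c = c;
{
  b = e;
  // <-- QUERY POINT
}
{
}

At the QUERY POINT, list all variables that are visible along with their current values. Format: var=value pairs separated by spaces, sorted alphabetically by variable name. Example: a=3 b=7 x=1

Step 1: enter scope (depth=1)
Step 2: exit scope (depth=0)
Step 3: declare e=27 at depth 0
Step 4: declare c=(read e)=27 at depth 0
Step 5: declare c=(read c)=27 at depth 0
Step 6: enter scope (depth=1)
Step 7: declare b=(read e)=27 at depth 1
Visible at query point: b=27 c=27 e=27

Answer: b=27 c=27 e=27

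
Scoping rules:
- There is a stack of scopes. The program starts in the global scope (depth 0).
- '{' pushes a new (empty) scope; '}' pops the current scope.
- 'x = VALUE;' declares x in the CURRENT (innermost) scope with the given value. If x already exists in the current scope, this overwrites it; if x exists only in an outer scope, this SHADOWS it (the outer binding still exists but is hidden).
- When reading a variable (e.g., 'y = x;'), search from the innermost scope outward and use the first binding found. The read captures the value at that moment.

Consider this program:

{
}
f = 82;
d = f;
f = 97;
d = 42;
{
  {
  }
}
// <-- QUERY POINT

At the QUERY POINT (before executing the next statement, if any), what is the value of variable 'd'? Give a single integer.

Step 1: enter scope (depth=1)
Step 2: exit scope (depth=0)
Step 3: declare f=82 at depth 0
Step 4: declare d=(read f)=82 at depth 0
Step 5: declare f=97 at depth 0
Step 6: declare d=42 at depth 0
Step 7: enter scope (depth=1)
Step 8: enter scope (depth=2)
Step 9: exit scope (depth=1)
Step 10: exit scope (depth=0)
Visible at query point: d=42 f=97

Answer: 42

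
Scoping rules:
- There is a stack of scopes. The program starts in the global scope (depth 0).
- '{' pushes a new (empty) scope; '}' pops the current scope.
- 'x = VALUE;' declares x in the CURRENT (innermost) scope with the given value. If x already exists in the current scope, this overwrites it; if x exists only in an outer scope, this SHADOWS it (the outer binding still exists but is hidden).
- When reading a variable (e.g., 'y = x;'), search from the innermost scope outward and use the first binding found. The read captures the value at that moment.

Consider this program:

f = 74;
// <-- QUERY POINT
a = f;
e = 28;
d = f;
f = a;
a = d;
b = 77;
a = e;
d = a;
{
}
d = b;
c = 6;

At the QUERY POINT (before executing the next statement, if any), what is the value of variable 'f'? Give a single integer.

Answer: 74

Derivation:
Step 1: declare f=74 at depth 0
Visible at query point: f=74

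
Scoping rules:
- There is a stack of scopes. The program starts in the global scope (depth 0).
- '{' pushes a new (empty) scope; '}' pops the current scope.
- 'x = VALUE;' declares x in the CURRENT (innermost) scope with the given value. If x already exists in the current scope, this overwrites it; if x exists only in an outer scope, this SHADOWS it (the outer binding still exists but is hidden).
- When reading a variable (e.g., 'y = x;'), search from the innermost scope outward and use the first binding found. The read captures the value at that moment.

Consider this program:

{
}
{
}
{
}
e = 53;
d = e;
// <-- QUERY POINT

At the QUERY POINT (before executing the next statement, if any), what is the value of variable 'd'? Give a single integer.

Answer: 53

Derivation:
Step 1: enter scope (depth=1)
Step 2: exit scope (depth=0)
Step 3: enter scope (depth=1)
Step 4: exit scope (depth=0)
Step 5: enter scope (depth=1)
Step 6: exit scope (depth=0)
Step 7: declare e=53 at depth 0
Step 8: declare d=(read e)=53 at depth 0
Visible at query point: d=53 e=53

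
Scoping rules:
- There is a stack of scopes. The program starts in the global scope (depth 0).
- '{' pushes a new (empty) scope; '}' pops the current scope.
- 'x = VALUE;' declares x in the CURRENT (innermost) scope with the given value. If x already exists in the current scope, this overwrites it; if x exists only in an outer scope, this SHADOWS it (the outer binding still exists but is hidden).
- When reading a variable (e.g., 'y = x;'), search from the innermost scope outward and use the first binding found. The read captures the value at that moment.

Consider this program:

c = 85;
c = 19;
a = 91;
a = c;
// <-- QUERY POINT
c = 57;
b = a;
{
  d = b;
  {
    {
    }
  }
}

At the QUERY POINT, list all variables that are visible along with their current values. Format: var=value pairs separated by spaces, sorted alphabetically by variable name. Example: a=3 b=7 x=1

Answer: a=19 c=19

Derivation:
Step 1: declare c=85 at depth 0
Step 2: declare c=19 at depth 0
Step 3: declare a=91 at depth 0
Step 4: declare a=(read c)=19 at depth 0
Visible at query point: a=19 c=19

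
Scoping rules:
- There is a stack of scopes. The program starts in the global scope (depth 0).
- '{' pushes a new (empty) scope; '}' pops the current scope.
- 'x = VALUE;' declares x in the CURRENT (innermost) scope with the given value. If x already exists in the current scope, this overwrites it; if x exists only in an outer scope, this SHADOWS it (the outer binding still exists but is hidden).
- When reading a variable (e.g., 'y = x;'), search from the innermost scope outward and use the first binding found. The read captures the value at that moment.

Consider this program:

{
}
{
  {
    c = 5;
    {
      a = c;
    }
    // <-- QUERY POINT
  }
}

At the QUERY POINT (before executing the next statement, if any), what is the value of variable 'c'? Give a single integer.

Step 1: enter scope (depth=1)
Step 2: exit scope (depth=0)
Step 3: enter scope (depth=1)
Step 4: enter scope (depth=2)
Step 5: declare c=5 at depth 2
Step 6: enter scope (depth=3)
Step 7: declare a=(read c)=5 at depth 3
Step 8: exit scope (depth=2)
Visible at query point: c=5

Answer: 5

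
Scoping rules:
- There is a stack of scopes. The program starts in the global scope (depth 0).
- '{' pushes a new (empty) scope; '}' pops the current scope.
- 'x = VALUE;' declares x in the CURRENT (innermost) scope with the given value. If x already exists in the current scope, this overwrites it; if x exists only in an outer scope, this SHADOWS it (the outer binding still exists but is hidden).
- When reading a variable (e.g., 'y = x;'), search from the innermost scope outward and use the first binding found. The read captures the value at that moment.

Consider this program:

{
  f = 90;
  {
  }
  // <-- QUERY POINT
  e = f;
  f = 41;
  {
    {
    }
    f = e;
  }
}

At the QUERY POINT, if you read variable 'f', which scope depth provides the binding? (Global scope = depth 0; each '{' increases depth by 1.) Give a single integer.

Answer: 1

Derivation:
Step 1: enter scope (depth=1)
Step 2: declare f=90 at depth 1
Step 3: enter scope (depth=2)
Step 4: exit scope (depth=1)
Visible at query point: f=90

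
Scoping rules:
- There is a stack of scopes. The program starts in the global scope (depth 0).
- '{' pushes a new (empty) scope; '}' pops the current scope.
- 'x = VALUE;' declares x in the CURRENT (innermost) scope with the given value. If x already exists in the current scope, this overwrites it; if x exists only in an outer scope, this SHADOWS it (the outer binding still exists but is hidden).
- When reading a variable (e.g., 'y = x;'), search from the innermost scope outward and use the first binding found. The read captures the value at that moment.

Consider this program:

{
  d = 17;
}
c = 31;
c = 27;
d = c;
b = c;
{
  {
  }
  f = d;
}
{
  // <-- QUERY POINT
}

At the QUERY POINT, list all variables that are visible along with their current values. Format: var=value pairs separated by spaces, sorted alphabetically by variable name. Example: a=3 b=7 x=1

Answer: b=27 c=27 d=27

Derivation:
Step 1: enter scope (depth=1)
Step 2: declare d=17 at depth 1
Step 3: exit scope (depth=0)
Step 4: declare c=31 at depth 0
Step 5: declare c=27 at depth 0
Step 6: declare d=(read c)=27 at depth 0
Step 7: declare b=(read c)=27 at depth 0
Step 8: enter scope (depth=1)
Step 9: enter scope (depth=2)
Step 10: exit scope (depth=1)
Step 11: declare f=(read d)=27 at depth 1
Step 12: exit scope (depth=0)
Step 13: enter scope (depth=1)
Visible at query point: b=27 c=27 d=27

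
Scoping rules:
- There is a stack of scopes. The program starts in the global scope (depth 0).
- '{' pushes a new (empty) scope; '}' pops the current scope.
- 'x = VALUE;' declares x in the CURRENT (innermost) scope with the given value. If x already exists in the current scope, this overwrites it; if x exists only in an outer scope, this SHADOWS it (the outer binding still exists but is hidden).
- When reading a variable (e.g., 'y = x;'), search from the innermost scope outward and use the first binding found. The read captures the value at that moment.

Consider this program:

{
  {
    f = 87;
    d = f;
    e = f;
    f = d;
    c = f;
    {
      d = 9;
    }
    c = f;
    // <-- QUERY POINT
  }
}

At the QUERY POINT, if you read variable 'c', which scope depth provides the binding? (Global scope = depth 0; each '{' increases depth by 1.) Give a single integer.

Answer: 2

Derivation:
Step 1: enter scope (depth=1)
Step 2: enter scope (depth=2)
Step 3: declare f=87 at depth 2
Step 4: declare d=(read f)=87 at depth 2
Step 5: declare e=(read f)=87 at depth 2
Step 6: declare f=(read d)=87 at depth 2
Step 7: declare c=(read f)=87 at depth 2
Step 8: enter scope (depth=3)
Step 9: declare d=9 at depth 3
Step 10: exit scope (depth=2)
Step 11: declare c=(read f)=87 at depth 2
Visible at query point: c=87 d=87 e=87 f=87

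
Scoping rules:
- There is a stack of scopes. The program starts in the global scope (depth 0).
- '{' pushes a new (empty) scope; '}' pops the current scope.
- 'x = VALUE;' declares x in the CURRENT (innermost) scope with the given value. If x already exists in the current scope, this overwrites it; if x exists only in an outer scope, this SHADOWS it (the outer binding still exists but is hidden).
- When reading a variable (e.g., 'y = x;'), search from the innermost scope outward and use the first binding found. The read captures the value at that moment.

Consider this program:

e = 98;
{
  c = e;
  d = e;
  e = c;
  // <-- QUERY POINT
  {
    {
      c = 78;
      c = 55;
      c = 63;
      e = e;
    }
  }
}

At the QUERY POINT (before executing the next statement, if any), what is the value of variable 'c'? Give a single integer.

Step 1: declare e=98 at depth 0
Step 2: enter scope (depth=1)
Step 3: declare c=(read e)=98 at depth 1
Step 4: declare d=(read e)=98 at depth 1
Step 5: declare e=(read c)=98 at depth 1
Visible at query point: c=98 d=98 e=98

Answer: 98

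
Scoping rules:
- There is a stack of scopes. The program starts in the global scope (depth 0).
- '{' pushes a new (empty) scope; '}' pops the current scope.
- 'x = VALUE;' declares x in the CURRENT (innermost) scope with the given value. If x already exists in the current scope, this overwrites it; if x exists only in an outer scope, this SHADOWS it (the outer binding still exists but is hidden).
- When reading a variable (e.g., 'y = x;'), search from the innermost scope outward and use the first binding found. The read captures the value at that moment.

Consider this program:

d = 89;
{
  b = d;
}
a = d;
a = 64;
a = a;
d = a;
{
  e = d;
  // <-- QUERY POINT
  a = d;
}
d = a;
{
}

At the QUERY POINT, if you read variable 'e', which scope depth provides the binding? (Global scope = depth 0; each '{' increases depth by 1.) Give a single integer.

Answer: 1

Derivation:
Step 1: declare d=89 at depth 0
Step 2: enter scope (depth=1)
Step 3: declare b=(read d)=89 at depth 1
Step 4: exit scope (depth=0)
Step 5: declare a=(read d)=89 at depth 0
Step 6: declare a=64 at depth 0
Step 7: declare a=(read a)=64 at depth 0
Step 8: declare d=(read a)=64 at depth 0
Step 9: enter scope (depth=1)
Step 10: declare e=(read d)=64 at depth 1
Visible at query point: a=64 d=64 e=64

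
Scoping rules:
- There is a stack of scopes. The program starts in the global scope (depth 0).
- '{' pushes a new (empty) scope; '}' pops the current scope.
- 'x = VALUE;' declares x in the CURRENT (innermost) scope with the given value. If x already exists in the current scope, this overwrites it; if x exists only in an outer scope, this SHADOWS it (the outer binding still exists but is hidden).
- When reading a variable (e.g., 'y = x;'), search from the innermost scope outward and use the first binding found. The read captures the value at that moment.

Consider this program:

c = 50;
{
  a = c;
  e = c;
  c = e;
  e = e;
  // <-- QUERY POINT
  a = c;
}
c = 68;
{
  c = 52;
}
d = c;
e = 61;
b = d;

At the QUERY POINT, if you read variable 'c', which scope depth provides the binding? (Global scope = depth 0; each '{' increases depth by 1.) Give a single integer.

Step 1: declare c=50 at depth 0
Step 2: enter scope (depth=1)
Step 3: declare a=(read c)=50 at depth 1
Step 4: declare e=(read c)=50 at depth 1
Step 5: declare c=(read e)=50 at depth 1
Step 6: declare e=(read e)=50 at depth 1
Visible at query point: a=50 c=50 e=50

Answer: 1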